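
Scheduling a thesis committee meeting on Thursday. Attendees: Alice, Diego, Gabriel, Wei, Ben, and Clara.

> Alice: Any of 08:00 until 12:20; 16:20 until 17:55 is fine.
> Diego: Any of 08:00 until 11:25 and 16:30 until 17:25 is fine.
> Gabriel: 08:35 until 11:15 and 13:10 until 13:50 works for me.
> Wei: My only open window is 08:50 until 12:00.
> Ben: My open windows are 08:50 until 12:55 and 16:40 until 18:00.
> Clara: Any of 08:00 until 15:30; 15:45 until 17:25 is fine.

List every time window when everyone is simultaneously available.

Alice ∩ Diego: 08:00-11:25, 16:30-17:25.
Alice ∩ Diego ∩ Gabriel: 08:35-11:15.
Alice ∩ Diego ∩ Gabriel ∩ Wei: 08:50-11:15.
Alice ∩ Diego ∩ Gabriel ∩ Wei ∩ Ben: 08:50-11:15.
Alice ∩ Diego ∩ Gabriel ∩ Wei ∩ Ben ∩ Clara: 08:50-11:15.
So the common availability across everyone is 08:50-11:15.

08:50-11:15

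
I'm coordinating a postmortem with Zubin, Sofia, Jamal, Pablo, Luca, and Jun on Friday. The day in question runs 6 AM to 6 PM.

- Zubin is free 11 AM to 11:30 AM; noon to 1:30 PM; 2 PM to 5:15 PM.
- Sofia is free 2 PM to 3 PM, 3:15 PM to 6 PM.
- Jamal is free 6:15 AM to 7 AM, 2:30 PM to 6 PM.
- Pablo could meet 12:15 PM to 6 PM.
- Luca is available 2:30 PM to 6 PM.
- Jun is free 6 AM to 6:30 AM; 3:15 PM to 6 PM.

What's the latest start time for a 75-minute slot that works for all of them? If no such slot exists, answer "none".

Zubin ∩ Sofia: 14:00-15:00, 15:15-17:15.
Zubin ∩ Sofia ∩ Jamal: 14:30-15:00, 15:15-17:15.
Zubin ∩ Sofia ∩ Jamal ∩ Pablo: 14:30-15:00, 15:15-17:15.
Zubin ∩ Sofia ∩ Jamal ∩ Pablo ∩ Luca: 14:30-15:00, 15:15-17:15.
Zubin ∩ Sofia ∩ Jamal ∩ Pablo ∩ Luca ∩ Jun: 15:15-17:15.
The last common window of at least 75 minutes is 15:15-17:15; a 75-minute meeting can start as late as 16:00 and still end by 17:15.

16:00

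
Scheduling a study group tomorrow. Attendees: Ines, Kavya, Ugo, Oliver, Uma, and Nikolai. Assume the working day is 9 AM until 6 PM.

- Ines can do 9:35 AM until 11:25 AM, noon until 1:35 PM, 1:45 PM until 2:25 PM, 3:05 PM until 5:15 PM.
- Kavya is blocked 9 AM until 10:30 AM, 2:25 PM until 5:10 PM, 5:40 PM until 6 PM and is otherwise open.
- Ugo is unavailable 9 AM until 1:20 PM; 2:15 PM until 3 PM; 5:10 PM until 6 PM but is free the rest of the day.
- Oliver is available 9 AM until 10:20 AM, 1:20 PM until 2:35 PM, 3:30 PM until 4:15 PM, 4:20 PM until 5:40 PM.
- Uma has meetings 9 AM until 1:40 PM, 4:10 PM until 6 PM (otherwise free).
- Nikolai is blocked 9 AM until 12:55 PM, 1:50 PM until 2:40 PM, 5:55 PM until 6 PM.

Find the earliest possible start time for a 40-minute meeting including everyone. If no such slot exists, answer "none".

none

Ines free: 09:35-11:25, 12:00-13:35, 13:45-14:25, 15:05-17:15.
Kavya free: 10:30-14:25, 17:10-17:40 (invert busy blocks within the working day).
Ugo free: 13:20-14:15, 15:00-17:10 (invert busy blocks within the working day).
Oliver free: 09:00-10:20, 13:20-14:35, 15:30-16:15, 16:20-17:40.
Uma free: 13:40-16:10 (invert busy blocks within the working day).
Nikolai free: 12:55-13:50, 14:40-17:55 (invert busy blocks within the working day).
Ines ∩ Kavya: 10:30-11:25, 12:00-13:35, 13:45-14:25, 17:10-17:15.
Ines ∩ Kavya ∩ Ugo: 13:20-13:35, 13:45-14:15.
Ines ∩ Kavya ∩ Ugo ∩ Oliver: 13:20-13:35, 13:45-14:15.
Ines ∩ Kavya ∩ Ugo ∩ Oliver ∩ Uma: 13:45-14:15.
Ines ∩ Kavya ∩ Ugo ∩ Oliver ∩ Uma ∩ Nikolai: 13:45-13:50.
No common window is at least 40 minutes long.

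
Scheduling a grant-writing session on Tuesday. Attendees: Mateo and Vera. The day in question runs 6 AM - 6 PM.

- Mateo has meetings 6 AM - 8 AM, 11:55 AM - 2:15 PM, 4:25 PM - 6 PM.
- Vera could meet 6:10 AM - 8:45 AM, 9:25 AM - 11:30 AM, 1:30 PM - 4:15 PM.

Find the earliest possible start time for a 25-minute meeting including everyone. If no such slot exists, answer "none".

Mateo free: 08:00-11:55, 14:15-16:25 (invert busy blocks within the working day).
Vera free: 06:10-08:45, 09:25-11:30, 13:30-16:15.
Mateo ∩ Vera: 08:00-08:45, 09:25-11:30, 14:15-16:15.
The first common window of at least 25 minutes is 08:00-08:45, so the earliest start is 08:00.

08:00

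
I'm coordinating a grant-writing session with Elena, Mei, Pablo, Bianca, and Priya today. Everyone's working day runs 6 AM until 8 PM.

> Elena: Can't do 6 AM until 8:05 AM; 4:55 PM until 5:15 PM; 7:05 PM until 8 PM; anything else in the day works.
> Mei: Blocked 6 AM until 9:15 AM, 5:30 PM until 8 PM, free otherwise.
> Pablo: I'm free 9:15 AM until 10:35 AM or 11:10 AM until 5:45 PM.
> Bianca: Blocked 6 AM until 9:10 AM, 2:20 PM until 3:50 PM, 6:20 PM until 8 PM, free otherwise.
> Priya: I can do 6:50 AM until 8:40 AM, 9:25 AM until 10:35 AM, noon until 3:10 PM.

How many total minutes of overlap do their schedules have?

210

Elena free: 08:05-16:55, 17:15-19:05 (invert busy blocks within the working day).
Mei free: 09:15-17:30 (invert busy blocks within the working day).
Pablo free: 09:15-10:35, 11:10-17:45.
Bianca free: 09:10-14:20, 15:50-18:20 (invert busy blocks within the working day).
Priya free: 06:50-08:40, 09:25-10:35, 12:00-15:10.
Elena ∩ Mei: 09:15-16:55, 17:15-17:30.
Elena ∩ Mei ∩ Pablo: 09:15-10:35, 11:10-16:55, 17:15-17:30.
Elena ∩ Mei ∩ Pablo ∩ Bianca: 09:15-10:35, 11:10-14:20, 15:50-16:55, 17:15-17:30.
Elena ∩ Mei ∩ Pablo ∩ Bianca ∩ Priya: 09:25-10:35, 12:00-14:20.
Summing the common windows: 70 + 140 = 210 minutes.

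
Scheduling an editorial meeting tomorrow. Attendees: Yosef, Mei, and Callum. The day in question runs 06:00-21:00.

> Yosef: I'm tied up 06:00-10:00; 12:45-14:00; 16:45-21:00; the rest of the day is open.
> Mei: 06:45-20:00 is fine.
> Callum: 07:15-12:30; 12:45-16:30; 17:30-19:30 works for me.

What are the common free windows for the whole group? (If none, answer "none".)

10:00-12:30, 14:00-16:30

Yosef free: 10:00-12:45, 14:00-16:45 (invert busy blocks within the working day).
Mei free: 06:45-20:00.
Callum free: 07:15-12:30, 12:45-16:30, 17:30-19:30.
Yosef ∩ Mei: 10:00-12:45, 14:00-16:45.
Yosef ∩ Mei ∩ Callum: 10:00-12:30, 14:00-16:30.
Those are the intersection windows.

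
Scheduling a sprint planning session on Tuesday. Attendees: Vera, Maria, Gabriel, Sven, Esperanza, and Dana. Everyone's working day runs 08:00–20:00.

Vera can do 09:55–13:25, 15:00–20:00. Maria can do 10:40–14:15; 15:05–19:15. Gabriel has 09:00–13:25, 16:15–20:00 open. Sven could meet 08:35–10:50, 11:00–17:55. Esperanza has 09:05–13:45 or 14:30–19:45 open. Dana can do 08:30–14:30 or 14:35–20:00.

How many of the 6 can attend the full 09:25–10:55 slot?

3

Gabriel, Esperanza, and Dana can make the full 09:25-10:55 slot — that's 3.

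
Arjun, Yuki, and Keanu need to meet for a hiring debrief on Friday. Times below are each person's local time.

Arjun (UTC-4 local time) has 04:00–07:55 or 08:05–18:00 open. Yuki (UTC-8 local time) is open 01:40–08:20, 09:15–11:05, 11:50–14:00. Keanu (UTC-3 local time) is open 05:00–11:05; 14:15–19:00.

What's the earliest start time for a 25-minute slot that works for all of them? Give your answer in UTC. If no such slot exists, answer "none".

Arjun in UTC: 08:00-11:55, 12:05-22:00 (add 4h to convert from UTC-4).
Yuki in UTC: 09:40-16:20, 17:15-19:05, 19:50-22:00 (add 8h to convert from UTC-8).
Keanu in UTC: 08:00-14:05, 17:15-22:00 (add 3h to convert from UTC-3).
Arjun ∩ Yuki: 09:40-11:55, 12:05-16:20, 17:15-19:05, 19:50-22:00.
Arjun ∩ Yuki ∩ Keanu: 09:40-11:55, 12:05-14:05, 17:15-19:05, 19:50-22:00.
Those are the intersection windows.
The first common window of at least 25 minutes is 09:40-11:55, so the earliest start is 09:40.

09:40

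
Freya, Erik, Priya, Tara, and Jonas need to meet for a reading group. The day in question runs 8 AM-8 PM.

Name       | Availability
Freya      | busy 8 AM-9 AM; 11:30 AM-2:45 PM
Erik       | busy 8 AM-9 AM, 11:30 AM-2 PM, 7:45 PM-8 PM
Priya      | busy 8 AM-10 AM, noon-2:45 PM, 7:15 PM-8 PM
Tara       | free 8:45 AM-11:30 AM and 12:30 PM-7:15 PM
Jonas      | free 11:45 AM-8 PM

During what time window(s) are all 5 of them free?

Freya free: 09:00-11:30, 14:45-20:00 (invert busy blocks within the working day).
Erik free: 09:00-11:30, 14:00-19:45 (invert busy blocks within the working day).
Priya free: 10:00-12:00, 14:45-19:15 (invert busy blocks within the working day).
Tara free: 08:45-11:30, 12:30-19:15.
Jonas free: 11:45-20:00.
Freya ∩ Erik: 09:00-11:30, 14:45-19:45.
Freya ∩ Erik ∩ Priya: 10:00-11:30, 14:45-19:15.
Freya ∩ Erik ∩ Priya ∩ Tara: 10:00-11:30, 14:45-19:15.
Freya ∩ Erik ∩ Priya ∩ Tara ∩ Jonas: 14:45-19:15.
Those are the intersection windows.

14:45-19:15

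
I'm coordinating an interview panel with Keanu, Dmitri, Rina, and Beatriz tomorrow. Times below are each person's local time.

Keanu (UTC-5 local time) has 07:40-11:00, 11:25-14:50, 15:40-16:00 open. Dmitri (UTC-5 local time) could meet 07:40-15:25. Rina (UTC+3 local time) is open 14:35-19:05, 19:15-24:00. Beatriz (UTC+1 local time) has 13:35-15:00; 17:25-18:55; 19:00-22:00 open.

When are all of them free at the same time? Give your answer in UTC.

Keanu in UTC: 12:40-16:00, 16:25-19:50, 20:40-21:00 (add 5h to convert from UTC-5).
Dmitri in UTC: 12:40-20:25 (add 5h to convert from UTC-5).
Rina in UTC: 11:35-16:05, 16:15-21:00 (subtract 3h to convert from UTC+3).
Beatriz in UTC: 12:35-14:00, 16:25-17:55, 18:00-21:00 (subtract 1h to convert from UTC+1).
Keanu ∩ Dmitri: 12:40-16:00, 16:25-19:50.
Keanu ∩ Dmitri ∩ Rina: 12:40-16:00, 16:25-19:50.
Keanu ∩ Dmitri ∩ Rina ∩ Beatriz: 12:40-14:00, 16:25-17:55, 18:00-19:50.

12:40-14:00, 16:25-17:55, 18:00-19:50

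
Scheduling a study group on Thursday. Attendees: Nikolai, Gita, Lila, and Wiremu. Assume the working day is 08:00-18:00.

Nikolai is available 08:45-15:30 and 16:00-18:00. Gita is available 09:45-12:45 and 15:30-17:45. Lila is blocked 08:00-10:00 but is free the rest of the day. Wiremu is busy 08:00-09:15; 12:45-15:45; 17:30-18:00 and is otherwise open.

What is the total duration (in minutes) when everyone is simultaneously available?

Nikolai free: 08:45-15:30, 16:00-18:00.
Gita free: 09:45-12:45, 15:30-17:45.
Lila free: 10:00-18:00 (invert busy blocks within the working day).
Wiremu free: 09:15-12:45, 15:45-17:30 (invert busy blocks within the working day).
Nikolai ∩ Gita: 09:45-12:45, 16:00-17:45.
Nikolai ∩ Gita ∩ Lila: 10:00-12:45, 16:00-17:45.
Nikolai ∩ Gita ∩ Lila ∩ Wiremu: 10:00-12:45, 16:00-17:30.
Summing the common windows: 165 + 90 = 255 minutes.

255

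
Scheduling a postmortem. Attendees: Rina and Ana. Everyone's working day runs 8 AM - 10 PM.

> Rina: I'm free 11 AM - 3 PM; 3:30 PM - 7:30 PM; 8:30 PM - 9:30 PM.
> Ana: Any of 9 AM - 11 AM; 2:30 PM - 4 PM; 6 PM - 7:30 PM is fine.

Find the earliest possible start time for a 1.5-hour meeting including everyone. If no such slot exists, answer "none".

Rina ∩ Ana: 14:30-15:00, 15:30-16:00, 18:00-19:30.
The first common window of at least 90 minutes is 18:00-19:30, so the earliest start is 18:00.

18:00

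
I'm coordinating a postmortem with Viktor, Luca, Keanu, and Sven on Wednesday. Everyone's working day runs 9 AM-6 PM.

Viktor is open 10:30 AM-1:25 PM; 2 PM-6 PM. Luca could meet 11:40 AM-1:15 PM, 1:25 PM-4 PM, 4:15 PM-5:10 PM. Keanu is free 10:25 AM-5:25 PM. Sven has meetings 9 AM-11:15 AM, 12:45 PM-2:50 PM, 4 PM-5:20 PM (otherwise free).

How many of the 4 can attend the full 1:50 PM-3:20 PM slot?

2

Viktor free: 10:30-13:25, 14:00-18:00.
Luca free: 11:40-13:15, 13:25-16:00, 16:15-17:10.
Keanu free: 10:25-17:25.
Sven free: 11:15-12:45, 14:50-16:00, 17:20-18:00 (invert busy blocks within the working day).
Luca and Keanu can make the full 13:50-15:20 slot — that's 2.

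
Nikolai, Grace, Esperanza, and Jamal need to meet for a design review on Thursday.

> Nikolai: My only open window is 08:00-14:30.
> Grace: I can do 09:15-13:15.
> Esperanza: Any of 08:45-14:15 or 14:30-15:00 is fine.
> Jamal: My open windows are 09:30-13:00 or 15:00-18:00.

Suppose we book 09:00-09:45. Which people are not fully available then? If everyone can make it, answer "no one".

Grace, Jamal

Nikolai: free for 09:00-09:45. Grace: not fully free for 09:00-09:45. Esperanza: free for 09:00-09:45. Jamal: not fully free for 09:00-09:45.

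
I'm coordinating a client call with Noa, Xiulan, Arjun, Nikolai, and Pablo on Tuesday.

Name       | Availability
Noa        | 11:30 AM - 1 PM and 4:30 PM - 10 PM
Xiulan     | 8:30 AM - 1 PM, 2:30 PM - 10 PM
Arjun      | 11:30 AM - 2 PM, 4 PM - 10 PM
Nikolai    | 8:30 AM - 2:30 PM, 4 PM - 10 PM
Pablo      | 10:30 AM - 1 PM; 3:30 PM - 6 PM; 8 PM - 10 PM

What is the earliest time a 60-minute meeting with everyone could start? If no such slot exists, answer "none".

11:30

Noa ∩ Xiulan: 11:30-13:00, 16:30-22:00.
Noa ∩ Xiulan ∩ Arjun: 11:30-13:00, 16:30-22:00.
Noa ∩ Xiulan ∩ Arjun ∩ Nikolai: 11:30-13:00, 16:30-22:00.
Noa ∩ Xiulan ∩ Arjun ∩ Nikolai ∩ Pablo: 11:30-13:00, 16:30-18:00, 20:00-22:00.
The first common window of at least 60 minutes is 11:30-13:00, so the earliest start is 11:30.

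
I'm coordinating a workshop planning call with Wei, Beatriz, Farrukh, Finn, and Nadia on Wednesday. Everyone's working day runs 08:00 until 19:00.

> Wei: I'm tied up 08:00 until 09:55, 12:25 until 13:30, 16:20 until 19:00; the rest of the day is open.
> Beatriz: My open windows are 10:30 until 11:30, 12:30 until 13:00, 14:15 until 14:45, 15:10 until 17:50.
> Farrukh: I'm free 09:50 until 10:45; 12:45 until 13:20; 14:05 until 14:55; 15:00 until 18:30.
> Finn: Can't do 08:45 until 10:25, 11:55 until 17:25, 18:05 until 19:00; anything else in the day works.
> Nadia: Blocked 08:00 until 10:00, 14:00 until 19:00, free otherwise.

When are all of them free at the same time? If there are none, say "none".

10:30-10:45

Wei free: 09:55-12:25, 13:30-16:20 (invert busy blocks within the working day).
Beatriz free: 10:30-11:30, 12:30-13:00, 14:15-14:45, 15:10-17:50.
Farrukh free: 09:50-10:45, 12:45-13:20, 14:05-14:55, 15:00-18:30.
Finn free: 08:00-08:45, 10:25-11:55, 17:25-18:05 (invert busy blocks within the working day).
Nadia free: 10:00-14:00 (invert busy blocks within the working day).
Wei ∩ Beatriz: 10:30-11:30, 14:15-14:45, 15:10-16:20.
Wei ∩ Beatriz ∩ Farrukh: 10:30-10:45, 14:15-14:45, 15:10-16:20.
Wei ∩ Beatriz ∩ Farrukh ∩ Finn: 10:30-10:45.
Wei ∩ Beatriz ∩ Farrukh ∩ Finn ∩ Nadia: 10:30-10:45.
Those are the intersection windows.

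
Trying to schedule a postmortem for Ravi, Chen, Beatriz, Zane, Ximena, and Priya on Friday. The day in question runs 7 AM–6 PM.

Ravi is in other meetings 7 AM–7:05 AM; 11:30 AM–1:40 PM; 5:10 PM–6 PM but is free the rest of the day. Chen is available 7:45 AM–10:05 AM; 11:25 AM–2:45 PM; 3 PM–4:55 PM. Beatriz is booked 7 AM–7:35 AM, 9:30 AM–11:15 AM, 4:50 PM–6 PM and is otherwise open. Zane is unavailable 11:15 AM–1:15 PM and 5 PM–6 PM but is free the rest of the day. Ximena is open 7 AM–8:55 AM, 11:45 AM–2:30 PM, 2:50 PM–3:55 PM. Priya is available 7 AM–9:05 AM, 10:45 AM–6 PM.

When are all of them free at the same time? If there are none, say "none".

Ravi free: 07:05-11:30, 13:40-17:10 (invert busy blocks within the working day).
Chen free: 07:45-10:05, 11:25-14:45, 15:00-16:55.
Beatriz free: 07:35-09:30, 11:15-16:50 (invert busy blocks within the working day).
Zane free: 07:00-11:15, 13:15-17:00 (invert busy blocks within the working day).
Ximena free: 07:00-08:55, 11:45-14:30, 14:50-15:55.
Priya free: 07:00-09:05, 10:45-18:00.
Ravi ∩ Chen: 07:45-10:05, 11:25-11:30, 13:40-14:45, 15:00-16:55.
Ravi ∩ Chen ∩ Beatriz: 07:45-09:30, 11:25-11:30, 13:40-14:45, 15:00-16:50.
Ravi ∩ Chen ∩ Beatriz ∩ Zane: 07:45-09:30, 13:40-14:45, 15:00-16:50.
Ravi ∩ Chen ∩ Beatriz ∩ Zane ∩ Ximena: 07:45-08:55, 13:40-14:30, 15:00-15:55.
Ravi ∩ Chen ∩ Beatriz ∩ Zane ∩ Ximena ∩ Priya: 07:45-08:55, 13:40-14:30, 15:00-15:55.

07:45-08:55, 13:40-14:30, 15:00-15:55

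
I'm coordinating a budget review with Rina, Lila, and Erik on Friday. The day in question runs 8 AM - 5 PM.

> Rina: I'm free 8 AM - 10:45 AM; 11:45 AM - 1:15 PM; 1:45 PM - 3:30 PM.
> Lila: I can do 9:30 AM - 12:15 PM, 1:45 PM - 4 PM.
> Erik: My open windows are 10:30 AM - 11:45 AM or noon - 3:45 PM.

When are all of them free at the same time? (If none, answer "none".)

10:30-10:45, 12:00-12:15, 13:45-15:30

Rina ∩ Lila: 09:30-10:45, 11:45-12:15, 13:45-15:30.
Rina ∩ Lila ∩ Erik: 10:30-10:45, 12:00-12:15, 13:45-15:30.
Those are the intersection windows.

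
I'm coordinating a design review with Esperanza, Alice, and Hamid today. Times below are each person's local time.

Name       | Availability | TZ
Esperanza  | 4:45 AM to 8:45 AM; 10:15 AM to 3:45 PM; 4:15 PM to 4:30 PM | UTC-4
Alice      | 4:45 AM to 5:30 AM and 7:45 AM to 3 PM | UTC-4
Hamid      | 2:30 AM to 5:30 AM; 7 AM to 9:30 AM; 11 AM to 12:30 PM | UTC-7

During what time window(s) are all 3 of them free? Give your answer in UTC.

11:45-12:30, 14:15-16:30, 18:00-19:00

Esperanza in UTC: 08:45-12:45, 14:15-19:45, 20:15-20:30 (add 4h to convert from UTC-4).
Alice in UTC: 08:45-09:30, 11:45-19:00 (add 4h to convert from UTC-4).
Hamid in UTC: 09:30-12:30, 14:00-16:30, 18:00-19:30 (add 7h to convert from UTC-7).
Esperanza ∩ Alice: 08:45-09:30, 11:45-12:45, 14:15-19:00.
Esperanza ∩ Alice ∩ Hamid: 11:45-12:30, 14:15-16:30, 18:00-19:00.
Those are the intersection windows.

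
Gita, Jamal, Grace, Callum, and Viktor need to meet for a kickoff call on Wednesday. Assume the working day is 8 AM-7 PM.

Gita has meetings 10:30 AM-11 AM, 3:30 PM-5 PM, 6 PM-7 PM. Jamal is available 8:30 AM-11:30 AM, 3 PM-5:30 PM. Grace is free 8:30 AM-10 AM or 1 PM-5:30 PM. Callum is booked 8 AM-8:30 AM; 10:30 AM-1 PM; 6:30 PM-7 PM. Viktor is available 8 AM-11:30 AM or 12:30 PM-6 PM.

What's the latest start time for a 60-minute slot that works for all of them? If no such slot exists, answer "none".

Gita free: 08:00-10:30, 11:00-15:30, 17:00-18:00 (invert busy blocks within the working day).
Jamal free: 08:30-11:30, 15:00-17:30.
Grace free: 08:30-10:00, 13:00-17:30.
Callum free: 08:30-10:30, 13:00-18:30 (invert busy blocks within the working day).
Viktor free: 08:00-11:30, 12:30-18:00.
Gita ∩ Jamal: 08:30-10:30, 11:00-11:30, 15:00-15:30, 17:00-17:30.
Gita ∩ Jamal ∩ Grace: 08:30-10:00, 15:00-15:30, 17:00-17:30.
Gita ∩ Jamal ∩ Grace ∩ Callum: 08:30-10:00, 15:00-15:30, 17:00-17:30.
Gita ∩ Jamal ∩ Grace ∩ Callum ∩ Viktor: 08:30-10:00, 15:00-15:30, 17:00-17:30.
Those are the intersection windows.
The last common window of at least 60 minutes is 08:30-10:00; a 60-minute meeting can start as late as 09:00 and still end by 10:00.

09:00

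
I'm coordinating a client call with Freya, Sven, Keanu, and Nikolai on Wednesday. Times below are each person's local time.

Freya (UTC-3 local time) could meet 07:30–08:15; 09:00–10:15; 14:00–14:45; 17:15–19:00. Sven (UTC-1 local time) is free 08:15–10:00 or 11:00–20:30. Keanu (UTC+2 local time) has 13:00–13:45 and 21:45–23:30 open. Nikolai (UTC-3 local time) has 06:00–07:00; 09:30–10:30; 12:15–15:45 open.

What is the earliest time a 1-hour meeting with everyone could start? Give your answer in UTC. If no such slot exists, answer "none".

none

Freya in UTC: 10:30-11:15, 12:00-13:15, 17:00-17:45, 20:15-22:00 (add 3h to convert from UTC-3).
Sven in UTC: 09:15-11:00, 12:00-21:30 (add 1h to convert from UTC-1).
Keanu in UTC: 11:00-11:45, 19:45-21:30 (subtract 2h to convert from UTC+2).
Nikolai in UTC: 09:00-10:00, 12:30-13:30, 15:15-18:45 (add 3h to convert from UTC-3).
Freya ∩ Sven: 10:30-11:00, 12:00-13:15, 17:00-17:45, 20:15-21:30.
Freya ∩ Sven ∩ Keanu: 20:15-21:30.
Freya ∩ Sven ∩ Keanu ∩ Nikolai: ∅.
There is no time when everyone is free.
No common window is at least 60 minutes long.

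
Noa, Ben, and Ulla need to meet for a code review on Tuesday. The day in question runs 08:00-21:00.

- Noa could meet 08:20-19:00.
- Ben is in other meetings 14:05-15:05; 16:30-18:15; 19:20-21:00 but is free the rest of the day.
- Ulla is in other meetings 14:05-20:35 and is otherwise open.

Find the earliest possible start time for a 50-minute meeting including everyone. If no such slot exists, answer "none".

08:20

Noa free: 08:20-19:00.
Ben free: 08:00-14:05, 15:05-16:30, 18:15-19:20 (invert busy blocks within the working day).
Ulla free: 08:00-14:05, 20:35-21:00 (invert busy blocks within the working day).
Noa ∩ Ben: 08:20-14:05, 15:05-16:30, 18:15-19:00.
Noa ∩ Ben ∩ Ulla: 08:20-14:05.
Those are the intersection windows.
The first common window of at least 50 minutes is 08:20-14:05, so the earliest start is 08:20.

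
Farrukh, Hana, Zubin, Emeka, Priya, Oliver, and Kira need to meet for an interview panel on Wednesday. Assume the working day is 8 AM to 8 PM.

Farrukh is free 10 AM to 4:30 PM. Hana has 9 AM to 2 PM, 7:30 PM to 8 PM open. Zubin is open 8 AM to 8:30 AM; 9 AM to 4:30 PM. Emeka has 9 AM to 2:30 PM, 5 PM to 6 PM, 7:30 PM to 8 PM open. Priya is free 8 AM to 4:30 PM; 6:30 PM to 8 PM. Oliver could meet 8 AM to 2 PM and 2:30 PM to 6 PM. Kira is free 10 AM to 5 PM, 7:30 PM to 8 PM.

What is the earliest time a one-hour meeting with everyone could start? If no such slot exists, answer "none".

Farrukh ∩ Hana: 10:00-14:00.
Farrukh ∩ Hana ∩ Zubin: 10:00-14:00.
Farrukh ∩ Hana ∩ Zubin ∩ Emeka: 10:00-14:00.
Farrukh ∩ Hana ∩ Zubin ∩ Emeka ∩ Priya: 10:00-14:00.
Farrukh ∩ Hana ∩ Zubin ∩ Emeka ∩ Priya ∩ Oliver: 10:00-14:00.
Farrukh ∩ Hana ∩ Zubin ∩ Emeka ∩ Priya ∩ Oliver ∩ Kira: 10:00-14:00.
The first common window of at least 60 minutes is 10:00-14:00, so the earliest start is 10:00.

10:00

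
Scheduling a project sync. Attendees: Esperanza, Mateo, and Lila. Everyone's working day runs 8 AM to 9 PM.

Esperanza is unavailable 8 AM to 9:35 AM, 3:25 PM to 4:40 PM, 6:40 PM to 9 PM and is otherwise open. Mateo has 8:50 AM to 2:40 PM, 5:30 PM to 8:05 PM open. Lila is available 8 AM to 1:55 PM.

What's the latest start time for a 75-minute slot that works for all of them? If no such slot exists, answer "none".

Esperanza free: 09:35-15:25, 16:40-18:40 (invert busy blocks within the working day).
Mateo free: 08:50-14:40, 17:30-20:05.
Lila free: 08:00-13:55.
Esperanza ∩ Mateo: 09:35-14:40, 17:30-18:40.
Esperanza ∩ Mateo ∩ Lila: 09:35-13:55.
Those are the intersection windows.
The last common window of at least 75 minutes is 09:35-13:55; a 75-minute meeting can start as late as 12:40 and still end by 13:55.

12:40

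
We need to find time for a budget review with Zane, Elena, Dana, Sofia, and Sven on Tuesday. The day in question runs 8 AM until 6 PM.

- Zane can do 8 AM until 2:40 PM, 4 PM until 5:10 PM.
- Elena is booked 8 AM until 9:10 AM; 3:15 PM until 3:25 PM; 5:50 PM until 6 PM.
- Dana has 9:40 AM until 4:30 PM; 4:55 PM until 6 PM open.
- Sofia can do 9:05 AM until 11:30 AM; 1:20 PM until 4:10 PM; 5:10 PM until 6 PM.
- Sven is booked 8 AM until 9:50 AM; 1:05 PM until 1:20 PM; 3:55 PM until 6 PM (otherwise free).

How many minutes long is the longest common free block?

Zane free: 08:00-14:40, 16:00-17:10.
Elena free: 09:10-15:15, 15:25-17:50 (invert busy blocks within the working day).
Dana free: 09:40-16:30, 16:55-18:00.
Sofia free: 09:05-11:30, 13:20-16:10, 17:10-18:00.
Sven free: 09:50-13:05, 13:20-15:55 (invert busy blocks within the working day).
Zane ∩ Elena: 09:10-14:40, 16:00-17:10.
Zane ∩ Elena ∩ Dana: 09:40-14:40, 16:00-16:30, 16:55-17:10.
Zane ∩ Elena ∩ Dana ∩ Sofia: 09:40-11:30, 13:20-14:40, 16:00-16:10.
Zane ∩ Elena ∩ Dana ∩ Sofia ∩ Sven: 09:50-11:30, 13:20-14:40.
The longest is 09:50-11:30 at 100 minutes.

100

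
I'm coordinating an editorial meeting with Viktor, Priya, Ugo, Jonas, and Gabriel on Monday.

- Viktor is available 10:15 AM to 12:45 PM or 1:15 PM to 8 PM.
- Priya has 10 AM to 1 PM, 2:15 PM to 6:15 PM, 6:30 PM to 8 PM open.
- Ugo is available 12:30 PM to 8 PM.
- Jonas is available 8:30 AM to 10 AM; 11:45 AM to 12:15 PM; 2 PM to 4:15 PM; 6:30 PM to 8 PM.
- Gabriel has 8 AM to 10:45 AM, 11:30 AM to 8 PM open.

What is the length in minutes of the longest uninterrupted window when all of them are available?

Viktor ∩ Priya: 10:15-12:45, 14:15-18:15, 18:30-20:00.
Viktor ∩ Priya ∩ Ugo: 12:30-12:45, 14:15-18:15, 18:30-20:00.
Viktor ∩ Priya ∩ Ugo ∩ Jonas: 14:15-16:15, 18:30-20:00.
Viktor ∩ Priya ∩ Ugo ∩ Jonas ∩ Gabriel: 14:15-16:15, 18:30-20:00.
The longest is 14:15-16:15 at 120 minutes.

120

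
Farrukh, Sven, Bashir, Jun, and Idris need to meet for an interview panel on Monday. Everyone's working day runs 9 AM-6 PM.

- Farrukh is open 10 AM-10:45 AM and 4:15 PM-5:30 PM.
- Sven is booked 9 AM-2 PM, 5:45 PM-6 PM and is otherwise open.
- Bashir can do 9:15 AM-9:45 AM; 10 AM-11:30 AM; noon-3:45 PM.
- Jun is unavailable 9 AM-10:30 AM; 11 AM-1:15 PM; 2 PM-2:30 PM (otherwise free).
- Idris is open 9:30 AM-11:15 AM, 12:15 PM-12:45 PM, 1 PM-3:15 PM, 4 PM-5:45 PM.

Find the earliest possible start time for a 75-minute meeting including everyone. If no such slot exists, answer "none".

Farrukh free: 10:00-10:45, 16:15-17:30.
Sven free: 14:00-17:45 (invert busy blocks within the working day).
Bashir free: 09:15-09:45, 10:00-11:30, 12:00-15:45.
Jun free: 10:30-11:00, 13:15-14:00, 14:30-18:00 (invert busy blocks within the working day).
Idris free: 09:30-11:15, 12:15-12:45, 13:00-15:15, 16:00-17:45.
Farrukh ∩ Sven: 16:15-17:30.
Farrukh ∩ Sven ∩ Bashir: ∅.
Farrukh ∩ Sven ∩ Bashir ∩ Jun: ∅.
Farrukh ∩ Sven ∩ Bashir ∩ Jun ∩ Idris: ∅.
There is no time when everyone is free.
No common window is at least 75 minutes long.

none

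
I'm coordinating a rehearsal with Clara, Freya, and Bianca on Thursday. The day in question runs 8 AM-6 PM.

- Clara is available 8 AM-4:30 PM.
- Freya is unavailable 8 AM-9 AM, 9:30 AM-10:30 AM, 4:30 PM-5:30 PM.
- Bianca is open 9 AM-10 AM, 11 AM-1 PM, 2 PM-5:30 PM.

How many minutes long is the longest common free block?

150

Clara free: 08:00-16:30.
Freya free: 09:00-09:30, 10:30-16:30, 17:30-18:00 (invert busy blocks within the working day).
Bianca free: 09:00-10:00, 11:00-13:00, 14:00-17:30.
Clara ∩ Freya: 09:00-09:30, 10:30-16:30.
Clara ∩ Freya ∩ Bianca: 09:00-09:30, 11:00-13:00, 14:00-16:30.
So the common availability across everyone is 09:00-09:30, 11:00-13:00, 14:00-16:30.
The longest is 14:00-16:30 at 150 minutes.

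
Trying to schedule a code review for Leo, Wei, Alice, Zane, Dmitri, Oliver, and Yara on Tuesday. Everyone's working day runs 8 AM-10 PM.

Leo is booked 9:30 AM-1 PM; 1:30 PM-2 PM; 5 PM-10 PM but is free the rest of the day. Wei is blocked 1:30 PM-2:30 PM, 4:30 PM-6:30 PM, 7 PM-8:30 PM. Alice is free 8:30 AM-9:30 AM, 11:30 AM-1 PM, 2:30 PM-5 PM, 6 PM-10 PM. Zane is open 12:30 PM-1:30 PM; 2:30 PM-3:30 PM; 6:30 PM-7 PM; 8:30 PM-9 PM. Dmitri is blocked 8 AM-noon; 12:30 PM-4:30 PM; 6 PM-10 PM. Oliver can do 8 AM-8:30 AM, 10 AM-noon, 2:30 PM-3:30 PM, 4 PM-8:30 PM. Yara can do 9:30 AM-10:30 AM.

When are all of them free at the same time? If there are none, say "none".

none

Leo free: 08:00-09:30, 13:00-13:30, 14:00-17:00 (invert busy blocks within the working day).
Wei free: 08:00-13:30, 14:30-16:30, 18:30-19:00, 20:30-22:00 (invert busy blocks within the working day).
Alice free: 08:30-09:30, 11:30-13:00, 14:30-17:00, 18:00-22:00.
Zane free: 12:30-13:30, 14:30-15:30, 18:30-19:00, 20:30-21:00.
Dmitri free: 12:00-12:30, 16:30-18:00 (invert busy blocks within the working day).
Oliver free: 08:00-08:30, 10:00-12:00, 14:30-15:30, 16:00-20:30.
Yara free: 09:30-10:30.
Leo ∩ Wei: 08:00-09:30, 13:00-13:30, 14:30-16:30.
Leo ∩ Wei ∩ Alice: 08:30-09:30, 14:30-16:30.
Leo ∩ Wei ∩ Alice ∩ Zane: 14:30-15:30.
Leo ∩ Wei ∩ Alice ∩ Zane ∩ Dmitri: ∅.
Leo ∩ Wei ∩ Alice ∩ Zane ∩ Dmitri ∩ Oliver: ∅.
Leo ∩ Wei ∩ Alice ∩ Zane ∩ Dmitri ∩ Oliver ∩ Yara: ∅.
There is no time when everyone is free.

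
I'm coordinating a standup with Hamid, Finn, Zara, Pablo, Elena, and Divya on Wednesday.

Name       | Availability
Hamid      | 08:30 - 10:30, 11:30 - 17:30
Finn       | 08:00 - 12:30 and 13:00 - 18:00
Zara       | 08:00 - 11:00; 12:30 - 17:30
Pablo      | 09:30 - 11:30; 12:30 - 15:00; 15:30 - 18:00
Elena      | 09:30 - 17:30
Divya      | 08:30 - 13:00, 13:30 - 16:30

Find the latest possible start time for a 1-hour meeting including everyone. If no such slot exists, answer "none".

Hamid ∩ Finn: 08:30-10:30, 11:30-12:30, 13:00-17:30.
Hamid ∩ Finn ∩ Zara: 08:30-10:30, 13:00-17:30.
Hamid ∩ Finn ∩ Zara ∩ Pablo: 09:30-10:30, 13:00-15:00, 15:30-17:30.
Hamid ∩ Finn ∩ Zara ∩ Pablo ∩ Elena: 09:30-10:30, 13:00-15:00, 15:30-17:30.
Hamid ∩ Finn ∩ Zara ∩ Pablo ∩ Elena ∩ Divya: 09:30-10:30, 13:30-15:00, 15:30-16:30.
The last common window of at least 60 minutes is 15:30-16:30; a 60-minute meeting can start as late as 15:30 and still end by 16:30.

15:30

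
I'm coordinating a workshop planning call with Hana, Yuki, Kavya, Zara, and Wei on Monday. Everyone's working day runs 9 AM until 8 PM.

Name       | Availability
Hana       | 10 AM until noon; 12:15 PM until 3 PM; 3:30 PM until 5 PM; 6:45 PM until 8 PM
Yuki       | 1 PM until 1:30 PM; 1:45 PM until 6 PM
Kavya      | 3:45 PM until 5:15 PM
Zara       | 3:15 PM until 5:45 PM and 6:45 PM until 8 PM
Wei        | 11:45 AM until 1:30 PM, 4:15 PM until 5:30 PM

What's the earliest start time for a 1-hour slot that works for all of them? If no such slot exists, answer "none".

none

Hana ∩ Yuki: 13:00-13:30, 13:45-15:00, 15:30-17:00.
Hana ∩ Yuki ∩ Kavya: 15:45-17:00.
Hana ∩ Yuki ∩ Kavya ∩ Zara: 15:45-17:00.
Hana ∩ Yuki ∩ Kavya ∩ Zara ∩ Wei: 16:15-17:00.
No common window is at least 60 minutes long.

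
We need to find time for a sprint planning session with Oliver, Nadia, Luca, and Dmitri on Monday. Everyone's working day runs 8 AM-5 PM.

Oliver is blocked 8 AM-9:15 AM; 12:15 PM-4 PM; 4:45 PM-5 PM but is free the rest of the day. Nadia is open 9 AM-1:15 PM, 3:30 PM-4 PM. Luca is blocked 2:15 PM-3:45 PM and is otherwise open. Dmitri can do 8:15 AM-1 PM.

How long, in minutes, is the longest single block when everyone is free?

Oliver free: 09:15-12:15, 16:00-16:45 (invert busy blocks within the working day).
Nadia free: 09:00-13:15, 15:30-16:00.
Luca free: 08:00-14:15, 15:45-17:00 (invert busy blocks within the working day).
Dmitri free: 08:15-13:00.
Oliver ∩ Nadia: 09:15-12:15.
Oliver ∩ Nadia ∩ Luca: 09:15-12:15.
Oliver ∩ Nadia ∩ Luca ∩ Dmitri: 09:15-12:15.
So the common availability across everyone is 09:15-12:15.
The longest is 09:15-12:15 at 180 minutes.

180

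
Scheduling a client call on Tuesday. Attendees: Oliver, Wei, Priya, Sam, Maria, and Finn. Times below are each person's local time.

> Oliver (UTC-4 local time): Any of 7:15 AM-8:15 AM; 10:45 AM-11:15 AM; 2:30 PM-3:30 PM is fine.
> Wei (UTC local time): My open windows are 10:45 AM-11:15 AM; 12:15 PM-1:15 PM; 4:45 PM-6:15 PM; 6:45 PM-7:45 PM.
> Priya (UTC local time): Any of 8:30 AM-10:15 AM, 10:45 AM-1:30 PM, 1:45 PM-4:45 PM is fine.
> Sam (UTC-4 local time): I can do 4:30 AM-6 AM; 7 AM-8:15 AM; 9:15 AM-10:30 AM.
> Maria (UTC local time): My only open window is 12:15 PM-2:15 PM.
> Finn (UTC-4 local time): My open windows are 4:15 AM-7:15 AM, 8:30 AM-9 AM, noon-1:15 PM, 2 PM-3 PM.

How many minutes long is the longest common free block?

0

Oliver in UTC: 11:15-12:15, 14:45-15:15, 18:30-19:30 (add 4h to convert from UTC-4).
Wei in UTC: 10:45-11:15, 12:15-13:15, 16:45-18:15, 18:45-19:45.
Priya in UTC: 08:30-10:15, 10:45-13:30, 13:45-16:45.
Sam in UTC: 08:30-10:00, 11:00-12:15, 13:15-14:30 (add 4h to convert from UTC-4).
Maria in UTC: 12:15-14:15.
Finn in UTC: 08:15-11:15, 12:30-13:00, 16:00-17:15, 18:00-19:00 (add 4h to convert from UTC-4).
Oliver ∩ Wei: 18:45-19:30.
Oliver ∩ Wei ∩ Priya: ∅.
Oliver ∩ Wei ∩ Priya ∩ Sam: ∅.
Oliver ∩ Wei ∩ Priya ∩ Sam ∩ Maria: ∅.
Oliver ∩ Wei ∩ Priya ∩ Sam ∩ Maria ∩ Finn: ∅.
There is no time when everyone is free.
No common window exists, so the longest block is 0 minutes.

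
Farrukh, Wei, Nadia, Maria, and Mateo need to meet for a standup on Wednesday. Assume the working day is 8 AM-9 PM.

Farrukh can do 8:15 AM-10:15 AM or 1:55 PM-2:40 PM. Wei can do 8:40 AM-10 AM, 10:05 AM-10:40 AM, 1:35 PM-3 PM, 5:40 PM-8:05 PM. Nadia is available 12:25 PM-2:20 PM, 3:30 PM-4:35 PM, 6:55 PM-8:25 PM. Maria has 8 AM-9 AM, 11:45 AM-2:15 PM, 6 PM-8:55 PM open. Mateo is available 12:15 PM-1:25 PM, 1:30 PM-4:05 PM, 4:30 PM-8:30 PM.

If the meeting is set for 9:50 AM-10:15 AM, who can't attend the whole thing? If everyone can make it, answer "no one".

Maria, Mateo, Nadia, Wei

Farrukh: free for 09:50-10:15. Wei: not fully free for 09:50-10:15. Nadia: not fully free for 09:50-10:15. Maria: not fully free for 09:50-10:15. Mateo: not fully free for 09:50-10:15.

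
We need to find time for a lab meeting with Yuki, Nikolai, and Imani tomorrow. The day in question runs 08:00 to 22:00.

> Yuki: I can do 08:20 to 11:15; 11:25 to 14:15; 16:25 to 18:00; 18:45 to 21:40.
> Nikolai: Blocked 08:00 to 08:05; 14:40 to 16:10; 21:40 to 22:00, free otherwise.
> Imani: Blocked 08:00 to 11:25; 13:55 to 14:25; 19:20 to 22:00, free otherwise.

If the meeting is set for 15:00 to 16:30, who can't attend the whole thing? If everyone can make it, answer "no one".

Nikolai, Yuki

Yuki free: 08:20-11:15, 11:25-14:15, 16:25-18:00, 18:45-21:40.
Nikolai free: 08:05-14:40, 16:10-21:40 (invert busy blocks within the working day).
Imani free: 11:25-13:55, 14:25-19:20 (invert busy blocks within the working day).
Yuki: not fully free for 15:00-16:30. Nikolai: not fully free for 15:00-16:30. Imani: free for 15:00-16:30.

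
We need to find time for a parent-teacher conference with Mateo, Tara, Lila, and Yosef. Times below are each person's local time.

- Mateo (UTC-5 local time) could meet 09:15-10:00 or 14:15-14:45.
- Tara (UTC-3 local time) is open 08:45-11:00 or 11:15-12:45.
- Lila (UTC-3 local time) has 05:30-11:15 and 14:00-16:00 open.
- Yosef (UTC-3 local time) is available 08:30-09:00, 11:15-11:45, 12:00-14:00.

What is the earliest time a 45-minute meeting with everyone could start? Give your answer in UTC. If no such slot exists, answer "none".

none

Mateo in UTC: 14:15-15:00, 19:15-19:45 (add 5h to convert from UTC-5).
Tara in UTC: 11:45-14:00, 14:15-15:45 (add 3h to convert from UTC-3).
Lila in UTC: 08:30-14:15, 17:00-19:00 (add 3h to convert from UTC-3).
Yosef in UTC: 11:30-12:00, 14:15-14:45, 15:00-17:00 (add 3h to convert from UTC-3).
Mateo ∩ Tara: 14:15-15:00.
Mateo ∩ Tara ∩ Lila: ∅.
Mateo ∩ Tara ∩ Lila ∩ Yosef: ∅.
There is no time when everyone is free.
No common window is at least 45 minutes long.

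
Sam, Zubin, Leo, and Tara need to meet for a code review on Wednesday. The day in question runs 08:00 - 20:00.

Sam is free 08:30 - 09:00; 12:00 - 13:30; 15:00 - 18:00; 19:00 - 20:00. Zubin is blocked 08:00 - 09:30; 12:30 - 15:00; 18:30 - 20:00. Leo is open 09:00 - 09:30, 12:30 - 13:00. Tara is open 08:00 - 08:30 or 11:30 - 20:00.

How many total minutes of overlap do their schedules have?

Sam free: 08:30-09:00, 12:00-13:30, 15:00-18:00, 19:00-20:00.
Zubin free: 09:30-12:30, 15:00-18:30 (invert busy blocks within the working day).
Leo free: 09:00-09:30, 12:30-13:00.
Tara free: 08:00-08:30, 11:30-20:00.
Sam ∩ Zubin: 12:00-12:30, 15:00-18:00.
Sam ∩ Zubin ∩ Leo: ∅.
Sam ∩ Zubin ∩ Leo ∩ Tara: ∅.
There is no time when everyone is free.
There is no common window, so the total is 0 minutes.

0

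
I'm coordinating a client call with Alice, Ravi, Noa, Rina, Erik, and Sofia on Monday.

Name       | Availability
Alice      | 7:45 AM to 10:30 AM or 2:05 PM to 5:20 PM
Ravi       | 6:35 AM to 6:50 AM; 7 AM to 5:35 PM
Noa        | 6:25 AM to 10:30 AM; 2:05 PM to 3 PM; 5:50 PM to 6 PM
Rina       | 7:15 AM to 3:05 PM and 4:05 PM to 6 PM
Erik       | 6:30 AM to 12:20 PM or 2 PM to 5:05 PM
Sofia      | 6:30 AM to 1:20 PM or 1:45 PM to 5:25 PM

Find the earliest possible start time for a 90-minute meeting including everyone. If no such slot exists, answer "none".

07:45

Alice ∩ Ravi: 07:45-10:30, 14:05-17:20.
Alice ∩ Ravi ∩ Noa: 07:45-10:30, 14:05-15:00.
Alice ∩ Ravi ∩ Noa ∩ Rina: 07:45-10:30, 14:05-15:00.
Alice ∩ Ravi ∩ Noa ∩ Rina ∩ Erik: 07:45-10:30, 14:05-15:00.
Alice ∩ Ravi ∩ Noa ∩ Rina ∩ Erik ∩ Sofia: 07:45-10:30, 14:05-15:00.
The first common window of at least 90 minutes is 07:45-10:30, so the earliest start is 07:45.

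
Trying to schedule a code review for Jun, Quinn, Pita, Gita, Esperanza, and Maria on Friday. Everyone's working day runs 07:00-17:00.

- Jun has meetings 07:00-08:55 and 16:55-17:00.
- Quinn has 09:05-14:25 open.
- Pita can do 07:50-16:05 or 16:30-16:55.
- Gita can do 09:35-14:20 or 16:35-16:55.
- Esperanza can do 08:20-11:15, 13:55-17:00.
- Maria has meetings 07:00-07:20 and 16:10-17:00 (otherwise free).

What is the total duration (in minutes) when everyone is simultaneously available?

125

Jun free: 08:55-16:55 (invert busy blocks within the working day).
Quinn free: 09:05-14:25.
Pita free: 07:50-16:05, 16:30-16:55.
Gita free: 09:35-14:20, 16:35-16:55.
Esperanza free: 08:20-11:15, 13:55-17:00.
Maria free: 07:20-16:10 (invert busy blocks within the working day).
Jun ∩ Quinn: 09:05-14:25.
Jun ∩ Quinn ∩ Pita: 09:05-14:25.
Jun ∩ Quinn ∩ Pita ∩ Gita: 09:35-14:20.
Jun ∩ Quinn ∩ Pita ∩ Gita ∩ Esperanza: 09:35-11:15, 13:55-14:20.
Jun ∩ Quinn ∩ Pita ∩ Gita ∩ Esperanza ∩ Maria: 09:35-11:15, 13:55-14:20.
Those are the intersection windows.
Summing the common windows: 100 + 25 = 125 minutes.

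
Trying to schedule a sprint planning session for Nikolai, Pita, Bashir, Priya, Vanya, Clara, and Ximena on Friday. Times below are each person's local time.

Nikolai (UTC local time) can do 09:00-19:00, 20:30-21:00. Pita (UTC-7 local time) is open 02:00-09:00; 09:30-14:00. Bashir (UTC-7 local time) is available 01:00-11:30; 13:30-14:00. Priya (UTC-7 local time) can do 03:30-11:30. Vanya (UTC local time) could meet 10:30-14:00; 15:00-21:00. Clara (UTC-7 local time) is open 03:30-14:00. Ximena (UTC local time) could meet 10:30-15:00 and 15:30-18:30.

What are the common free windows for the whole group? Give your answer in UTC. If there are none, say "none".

Nikolai in UTC: 09:00-19:00, 20:30-21:00.
Pita in UTC: 09:00-16:00, 16:30-21:00 (add 7h to convert from UTC-7).
Bashir in UTC: 08:00-18:30, 20:30-21:00 (add 7h to convert from UTC-7).
Priya in UTC: 10:30-18:30 (add 7h to convert from UTC-7).
Vanya in UTC: 10:30-14:00, 15:00-21:00.
Clara in UTC: 10:30-21:00 (add 7h to convert from UTC-7).
Ximena in UTC: 10:30-15:00, 15:30-18:30.
Nikolai ∩ Pita: 09:00-16:00, 16:30-19:00, 20:30-21:00.
Nikolai ∩ Pita ∩ Bashir: 09:00-16:00, 16:30-18:30, 20:30-21:00.
Nikolai ∩ Pita ∩ Bashir ∩ Priya: 10:30-16:00, 16:30-18:30.
Nikolai ∩ Pita ∩ Bashir ∩ Priya ∩ Vanya: 10:30-14:00, 15:00-16:00, 16:30-18:30.
Nikolai ∩ Pita ∩ Bashir ∩ Priya ∩ Vanya ∩ Clara: 10:30-14:00, 15:00-16:00, 16:30-18:30.
Nikolai ∩ Pita ∩ Bashir ∩ Priya ∩ Vanya ∩ Clara ∩ Ximena: 10:30-14:00, 15:30-16:00, 16:30-18:30.
Those are the intersection windows.

10:30-14:00, 15:30-16:00, 16:30-18:30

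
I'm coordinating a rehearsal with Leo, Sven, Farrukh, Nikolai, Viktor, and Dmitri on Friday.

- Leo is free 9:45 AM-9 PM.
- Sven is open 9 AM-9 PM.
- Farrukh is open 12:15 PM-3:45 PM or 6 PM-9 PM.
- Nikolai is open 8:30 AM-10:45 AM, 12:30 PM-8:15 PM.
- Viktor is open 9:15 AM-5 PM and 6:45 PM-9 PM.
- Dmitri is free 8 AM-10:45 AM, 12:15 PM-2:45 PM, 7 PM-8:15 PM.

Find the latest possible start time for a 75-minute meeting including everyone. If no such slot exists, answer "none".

Leo ∩ Sven: 09:45-21:00.
Leo ∩ Sven ∩ Farrukh: 12:15-15:45, 18:00-21:00.
Leo ∩ Sven ∩ Farrukh ∩ Nikolai: 12:30-15:45, 18:00-20:15.
Leo ∩ Sven ∩ Farrukh ∩ Nikolai ∩ Viktor: 12:30-15:45, 18:45-20:15.
Leo ∩ Sven ∩ Farrukh ∩ Nikolai ∩ Viktor ∩ Dmitri: 12:30-14:45, 19:00-20:15.
Those are the intersection windows.
The last common window of at least 75 minutes is 19:00-20:15; a 75-minute meeting can start as late as 19:00 and still end by 20:15.

19:00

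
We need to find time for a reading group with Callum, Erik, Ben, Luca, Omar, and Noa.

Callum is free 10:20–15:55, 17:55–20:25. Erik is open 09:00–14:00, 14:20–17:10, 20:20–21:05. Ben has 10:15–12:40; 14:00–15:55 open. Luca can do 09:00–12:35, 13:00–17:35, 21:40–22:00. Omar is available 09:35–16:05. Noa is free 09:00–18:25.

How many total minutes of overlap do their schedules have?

230

Callum ∩ Erik: 10:20-14:00, 14:20-15:55, 20:20-20:25.
Callum ∩ Erik ∩ Ben: 10:20-12:40, 14:20-15:55.
Callum ∩ Erik ∩ Ben ∩ Luca: 10:20-12:35, 14:20-15:55.
Callum ∩ Erik ∩ Ben ∩ Luca ∩ Omar: 10:20-12:35, 14:20-15:55.
Callum ∩ Erik ∩ Ben ∩ Luca ∩ Omar ∩ Noa: 10:20-12:35, 14:20-15:55.
Summing the common windows: 135 + 95 = 230 minutes.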